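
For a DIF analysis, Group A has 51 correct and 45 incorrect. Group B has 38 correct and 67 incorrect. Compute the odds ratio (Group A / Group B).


Odds_A = 51/45 = 1.1333
Odds_B = 38/67 = 0.5672
OR = Odds_A / Odds_B = 1.1333 / 0.5672
Exactly, OR = (51 * 67) / (45 * 38) = 3417 / 1710
OR = 1.9982

1.9982


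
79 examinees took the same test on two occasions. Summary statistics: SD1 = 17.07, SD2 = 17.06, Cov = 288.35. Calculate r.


r = cov(X,Y) / (SD_X * SD_Y)
r = 288.35 / (17.07 * 17.06)
r = 288.35 / 291.2142
r = 0.9902

0.9902


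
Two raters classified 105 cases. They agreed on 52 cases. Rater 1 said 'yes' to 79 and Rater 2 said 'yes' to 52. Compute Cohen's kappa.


P_o = 52/105 = 0.495238
P_e = (79*52 + 26*53) / 11025 = 0.497596
kappa = (P_o - P_e) / (1 - P_e)
kappa = (0.495238 - 0.497596) / (1 - 0.497596)
kappa = -0.0047

-0.0047


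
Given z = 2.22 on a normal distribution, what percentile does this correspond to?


CDF(z) = 0.5 * (1 + erf(z/sqrt(2)))
erf(1.5698) = 0.9736
CDF = 0.9868
Percentile rank = 0.9868 * 100 = 98.68

98.68


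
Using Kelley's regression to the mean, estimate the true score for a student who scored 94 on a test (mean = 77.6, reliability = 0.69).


T_est = rxx * X + (1 - rxx) * mean
T_est = 0.69 * 94 + 0.31 * 77.6
T_est = 64.86 + 24.056
T_est = 88.916

88.916


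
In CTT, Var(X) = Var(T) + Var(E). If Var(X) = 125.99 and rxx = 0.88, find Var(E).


var_true = rxx * var_obs = 0.88 * 125.99 = 110.8712
var_error = var_obs - var_true
var_error = 125.99 - 110.8712
var_error = 15.1188

15.1188


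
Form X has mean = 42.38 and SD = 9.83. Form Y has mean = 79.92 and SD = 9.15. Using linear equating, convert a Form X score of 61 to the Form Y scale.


slope = SD_Y / SD_X = 9.15 / 9.83 ~ 0.9308
intercept = mean_Y - slope * mean_X = 79.92 - (9.15 / 9.83) * 42.38 ~ 40.4717
Y = slope * X + intercept. To avoid rounding drift from the rounded slope/intercept, evaluate the equivalent form Y = mean_Y + SD_Y * (X - mean_X) / SD_X at full precision:
Y = 79.92 + 9.15 * (61 - 42.38) / 9.83
Y = 79.92 + 9.15 * 18.62 / 9.83
Y = 79.92 + 170.373 / 9.83
Y = 79.92 + 17.3319
Y = 97.2519

97.2519


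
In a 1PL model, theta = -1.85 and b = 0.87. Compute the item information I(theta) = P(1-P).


P = 1/(1+exp(-(-1.85-0.87))) = 0.0618
I = P*(1-P) = 0.0618 * 0.9382
I = 0.058

0.058


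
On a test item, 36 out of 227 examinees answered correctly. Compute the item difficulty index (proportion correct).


Item difficulty p = number correct / total examinees
p = 36 / 227
p = 0.1586

0.1586


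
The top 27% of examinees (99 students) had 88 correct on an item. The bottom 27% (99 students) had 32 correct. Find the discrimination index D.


p_upper = 88/99 = 0.8889
p_lower = 32/99 = 0.3232
D = 0.8889 - 0.3232 = 0.5657

0.5657


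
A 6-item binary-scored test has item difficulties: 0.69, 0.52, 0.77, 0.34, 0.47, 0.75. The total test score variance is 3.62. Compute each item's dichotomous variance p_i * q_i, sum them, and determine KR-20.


For each item, compute p_i * q_i:
  Item 1: 0.69 * 0.31 = 0.2139
  Item 2: 0.52 * 0.48 = 0.2496
  Item 3: 0.77 * 0.23 = 0.1771
  Item 4: 0.34 * 0.66 = 0.2244
  Item 5: 0.47 * 0.53 = 0.2491
  Item 6: 0.75 * 0.25 = 0.1875
Sum(p_i * q_i) = 0.2139 + 0.2496 + 0.1771 + 0.2244 + 0.2491 + 0.1875 = 1.3016
KR-20 = (k/(k-1)) * (1 - Sum(p_i*q_i) / Var_total)
= (6/5) * (1 - 1.3016/3.62)
= 1.2 * 0.6404
KR-20 = 0.7685

0.7685


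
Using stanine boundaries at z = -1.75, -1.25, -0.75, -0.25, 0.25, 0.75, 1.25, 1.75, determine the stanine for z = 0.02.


Stanine boundaries: [-1.75, -1.25, -0.75, -0.25, 0.25, 0.75, 1.25, 1.75]
z = 0.02
Check each boundary:
  z >= -1.75 -> could be stanine 2
  z >= -1.25 -> could be stanine 3
  z >= -0.75 -> could be stanine 4
  z >= -0.25 -> could be stanine 5
  z < 0.25
  z < 0.75
  z < 1.25
  z < 1.75
Highest qualifying boundary gives stanine = 5

5


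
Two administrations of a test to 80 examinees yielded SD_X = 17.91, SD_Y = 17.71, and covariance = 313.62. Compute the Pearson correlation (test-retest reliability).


r = cov(X,Y) / (SD_X * SD_Y)
r = 313.62 / (17.91 * 17.71)
r = 313.62 / 317.1861
r = 0.9888

0.9888


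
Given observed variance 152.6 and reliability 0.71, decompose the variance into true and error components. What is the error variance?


var_true = rxx * var_obs = 0.71 * 152.6 = 108.346
var_error = var_obs - var_true
var_error = 152.6 - 108.346
var_error = 44.254

44.254


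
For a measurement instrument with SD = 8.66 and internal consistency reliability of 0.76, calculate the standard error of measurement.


SEM = SD * sqrt(1 - rxx)
SEM = 8.66 * sqrt(1 - 0.76)
SEM = 8.66 * sqrt(0.24) = 8.66 * 0.489898
SEM = 4.2425

4.2425


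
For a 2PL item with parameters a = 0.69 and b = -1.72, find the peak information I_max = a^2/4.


For 2PL, max info at theta = b = -1.72
I_max = a^2 / 4 = 0.69^2 / 4
= 0.4761 / 4
I_max = 0.119

0.119


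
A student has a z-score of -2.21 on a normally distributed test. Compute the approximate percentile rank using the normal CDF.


CDF(z) = 0.5 * (1 + erf(z/sqrt(2)))
erf(-1.5627) = -0.9729
CDF = 0.0136
Percentile rank = 0.0136 * 100 = 1.36

1.36


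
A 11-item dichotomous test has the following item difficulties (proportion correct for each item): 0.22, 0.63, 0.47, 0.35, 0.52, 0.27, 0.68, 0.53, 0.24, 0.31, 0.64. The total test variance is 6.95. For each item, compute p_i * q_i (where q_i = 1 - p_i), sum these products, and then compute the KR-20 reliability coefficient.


For each item, compute p_i * q_i:
  Item 1: 0.22 * 0.78 = 0.1716
  Item 2: 0.63 * 0.37 = 0.2331
  Item 3: 0.47 * 0.53 = 0.2491
  Item 4: 0.35 * 0.65 = 0.2275
  Item 5: 0.52 * 0.48 = 0.2496
  Item 6: 0.27 * 0.73 = 0.1971
  Item 7: 0.68 * 0.32 = 0.2176
  Item 8: 0.53 * 0.47 = 0.2491
  Item 9: 0.24 * 0.76 = 0.1824
  Item 10: 0.31 * 0.69 = 0.2139
  Item 11: 0.64 * 0.36 = 0.2304
Sum(p_i * q_i) = 0.1716 + 0.2331 + 0.2491 + 0.2275 + 0.2496 + 0.1971 + 0.2176 + 0.2491 + 0.1824 + 0.2139 + 0.2304 = 2.4214
KR-20 = (k/(k-1)) * (1 - Sum(p_i*q_i) / Var_total)
= (11/10) * (1 - 2.4214/6.95)
= 1.1 * 0.6516
KR-20 = 0.7168

0.7168


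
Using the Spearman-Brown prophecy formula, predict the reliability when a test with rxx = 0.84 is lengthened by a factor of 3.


r_new = (n * rxx) / (1 + (n-1) * rxx)
r_new = (3 * 0.84) / (1 + 2 * 0.84)
r_new = 2.52 / 2.68
r_new = 0.9403

0.9403


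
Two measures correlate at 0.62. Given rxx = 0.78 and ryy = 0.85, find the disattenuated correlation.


r_corrected = rxy / sqrt(rxx * ryy)
= 0.62 / sqrt(0.78 * 0.85)
= 0.62 / sqrt(0.663)
= 0.62 / 0.814248
r_corrected = 0.7614

0.7614


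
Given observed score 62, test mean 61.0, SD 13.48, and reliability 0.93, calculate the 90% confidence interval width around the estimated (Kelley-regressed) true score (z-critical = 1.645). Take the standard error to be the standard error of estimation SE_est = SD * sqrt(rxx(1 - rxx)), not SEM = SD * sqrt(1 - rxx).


True score estimate = 0.93*62 + 0.07*61.0 = 61.93
SE_est = SD * sqrt(rxx * (1 - rxx)) = 13.48 * sqrt(0.93 * 0.07) = 13.48 * sqrt(0.0651) = 3.439382
CI = T_est +/- z * SE_est, so width = 2 * z * SE_est = 2 * 1.645 * 3.439382
Width = 11.3156

11.3156


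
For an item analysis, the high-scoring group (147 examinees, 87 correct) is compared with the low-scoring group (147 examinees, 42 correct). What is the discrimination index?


p_upper = 87/147 = 0.5918
p_lower = 42/147 = 0.2857
D = 0.5918 - 0.2857 = 0.3061

0.3061


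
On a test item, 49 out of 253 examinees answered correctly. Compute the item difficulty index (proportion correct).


Item difficulty p = number correct / total examinees
p = 49 / 253
p = 0.1937

0.1937


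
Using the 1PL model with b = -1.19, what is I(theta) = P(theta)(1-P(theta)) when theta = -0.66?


P = 1/(1+exp(-(-0.66--1.19))) = 0.6295
I = P*(1-P) = 0.6295 * 0.3705
I = 0.2332

0.2332


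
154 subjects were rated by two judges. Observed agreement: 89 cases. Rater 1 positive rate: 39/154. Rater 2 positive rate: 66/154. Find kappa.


P_o = 89/154 = 0.577922
P_e = (39*66 + 115*88) / 23716 = 0.53525
kappa = (P_o - P_e) / (1 - P_e)
kappa = (0.577922 - 0.53525) / (1 - 0.53525)
kappa = 0.0918

0.0918


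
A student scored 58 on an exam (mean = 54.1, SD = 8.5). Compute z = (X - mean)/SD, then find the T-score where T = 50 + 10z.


z = (X - mean) / SD = (58 - 54.1) / 8.5
z = 3.9 / 8.5
z = 0.4588
T-score = T = 50 + 10z
Carry z at full precision (z = 3.9 / 8.5) into the conversion:
T-score = 50 + 10 * (3.9 / 8.5) = 50 + 39 / 8.5
T-score = 50 + 4.5882
T-score = 54.5882

54.5882


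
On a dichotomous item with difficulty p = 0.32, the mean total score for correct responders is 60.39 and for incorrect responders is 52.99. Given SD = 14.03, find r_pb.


q = 1 - p = 0.68
rpb = ((M1 - M0) / SD) * sqrt(p * q)
rpb = ((60.39 - 52.99) / 14.03) * sqrt(0.32 * 0.68)
rpb = 0.246

0.246


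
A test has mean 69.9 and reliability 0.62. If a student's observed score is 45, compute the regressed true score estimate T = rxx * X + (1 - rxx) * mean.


T_est = rxx * X + (1 - rxx) * mean
T_est = 0.62 * 45 + 0.38 * 69.9
T_est = 27.9 + 26.562
T_est = 54.462

54.462


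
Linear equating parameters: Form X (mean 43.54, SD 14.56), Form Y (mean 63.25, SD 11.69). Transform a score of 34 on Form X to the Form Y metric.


slope = SD_Y / SD_X = 11.69 / 14.56 ~ 0.8029
intercept = mean_Y - slope * mean_X = 63.25 - (11.69 / 14.56) * 43.54 ~ 28.2924
Y = slope * X + intercept. To avoid rounding drift from the rounded slope/intercept, evaluate the equivalent form Y = mean_Y + SD_Y * (X - mean_X) / SD_X at full precision:
Y = 63.25 + 11.69 * (34 - 43.54) / 14.56
Y = 63.25 - 11.69 * 9.54 / 14.56
Y = 63.25 - 111.5226 / 14.56
Y = 63.25 - 7.6595
Y = 55.5905

55.5905


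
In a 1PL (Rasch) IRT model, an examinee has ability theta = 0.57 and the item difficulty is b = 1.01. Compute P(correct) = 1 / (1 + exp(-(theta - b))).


theta - b = 0.57 - 1.01 = -0.44
exp(-(theta - b)) = exp(0.44) = 1.5527
P = 1 / (1 + 1.5527)
P = 0.3917

0.3917


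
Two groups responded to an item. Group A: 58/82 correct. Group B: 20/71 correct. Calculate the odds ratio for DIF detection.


Odds_A = 58/24 = 2.4167
Odds_B = 20/51 = 0.3922
OR = Odds_A / Odds_B = 2.4167 / 0.3922
Exactly, OR = (58 * 51) / (24 * 20) = 2958 / 480
OR = 6.1625

6.1625


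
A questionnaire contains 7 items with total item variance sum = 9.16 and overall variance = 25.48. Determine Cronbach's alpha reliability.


alpha = (k/(k-1)) * (1 - sum(si^2)/s_total^2)
= (7/6) * (1 - 9.16/25.48)
alpha = 0.7473

0.7473


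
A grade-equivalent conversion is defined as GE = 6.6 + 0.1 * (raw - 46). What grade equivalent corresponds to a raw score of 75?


raw - median = 75 - 46 = 29
slope * diff = 0.1 * 29 = 2.9
GE = 6.6 + 2.9
GE = 9.5

9.5


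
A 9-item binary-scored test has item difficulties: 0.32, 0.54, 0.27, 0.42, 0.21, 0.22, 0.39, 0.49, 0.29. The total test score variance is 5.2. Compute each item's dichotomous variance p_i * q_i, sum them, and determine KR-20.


For each item, compute p_i * q_i:
  Item 1: 0.32 * 0.68 = 0.2176
  Item 2: 0.54 * 0.46 = 0.2484
  Item 3: 0.27 * 0.73 = 0.1971
  Item 4: 0.42 * 0.58 = 0.2436
  Item 5: 0.21 * 0.79 = 0.1659
  Item 6: 0.22 * 0.78 = 0.1716
  Item 7: 0.39 * 0.61 = 0.2379
  Item 8: 0.49 * 0.51 = 0.2499
  Item 9: 0.29 * 0.71 = 0.2059
Sum(p_i * q_i) = 0.2176 + 0.2484 + 0.1971 + 0.2436 + 0.1659 + 0.1716 + 0.2379 + 0.2499 + 0.2059 = 1.9379
KR-20 = (k/(k-1)) * (1 - Sum(p_i*q_i) / Var_total)
= (9/8) * (1 - 1.9379/5.2)
= 1.125 * 0.6273
KR-20 = 0.7057

0.7057


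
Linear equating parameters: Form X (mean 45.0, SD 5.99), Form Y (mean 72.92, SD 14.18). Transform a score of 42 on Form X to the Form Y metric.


slope = SD_Y / SD_X = 14.18 / 5.99 ~ 2.3673
intercept = mean_Y - slope * mean_X = 72.92 - (14.18 / 5.99) * 45.0 ~ -33.6075
Y = slope * X + intercept. To avoid rounding drift from the rounded slope/intercept, evaluate the equivalent form Y = mean_Y + SD_Y * (X - mean_X) / SD_X at full precision:
Y = 72.92 + 14.18 * (42 - 45.0) / 5.99
Y = 72.92 - 14.18 * 3.0 / 5.99
Y = 72.92 - 42.54 / 5.99
Y = 72.92 - 7.1018
Y = 65.8182

65.8182


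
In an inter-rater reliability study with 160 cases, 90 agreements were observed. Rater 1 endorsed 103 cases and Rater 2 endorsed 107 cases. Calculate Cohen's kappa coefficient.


P_o = 90/160 = 0.5625
P_e = (103*107 + 57*53) / 25600 = 0.548516
kappa = (P_o - P_e) / (1 - P_e)
kappa = (0.5625 - 0.548516) / (1 - 0.548516)
kappa = 0.031

0.031


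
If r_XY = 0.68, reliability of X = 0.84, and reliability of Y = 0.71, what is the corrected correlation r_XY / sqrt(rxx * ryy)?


r_corrected = rxy / sqrt(rxx * ryy)
= 0.68 / sqrt(0.84 * 0.71)
= 0.68 / sqrt(0.5964)
= 0.68 / 0.772269
r_corrected = 0.8805

0.8805


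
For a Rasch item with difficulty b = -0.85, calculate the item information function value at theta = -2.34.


P = 1/(1+exp(-(-2.34--0.85))) = 0.1839
I = P*(1-P) = 0.1839 * 0.8161
I = 0.1501

0.1501


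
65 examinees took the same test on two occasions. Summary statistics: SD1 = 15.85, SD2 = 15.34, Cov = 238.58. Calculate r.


r = cov(X,Y) / (SD_X * SD_Y)
r = 238.58 / (15.85 * 15.34)
r = 238.58 / 243.139
r = 0.9812

0.9812


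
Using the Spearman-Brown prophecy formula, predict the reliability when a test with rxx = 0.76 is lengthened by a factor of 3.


r_new = (n * rxx) / (1 + (n-1) * rxx)
r_new = (3 * 0.76) / (1 + 2 * 0.76)
r_new = 2.28 / 2.52
r_new = 0.9048

0.9048


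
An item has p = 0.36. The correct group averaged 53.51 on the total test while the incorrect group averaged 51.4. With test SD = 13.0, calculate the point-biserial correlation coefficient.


q = 1 - p = 0.64
rpb = ((M1 - M0) / SD) * sqrt(p * q)
rpb = ((53.51 - 51.4) / 13.0) * sqrt(0.36 * 0.64)
rpb = 0.0779

0.0779


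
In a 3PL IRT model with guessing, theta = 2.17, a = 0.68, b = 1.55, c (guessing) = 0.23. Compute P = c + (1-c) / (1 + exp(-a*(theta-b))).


logit = 0.68*(2.17 - 1.55) = 0.4216
P* = 1/(1 + exp(-0.4216)) = 0.6039
P = 0.23 + (1 - 0.23) * 0.6039
P = 0.695

0.695


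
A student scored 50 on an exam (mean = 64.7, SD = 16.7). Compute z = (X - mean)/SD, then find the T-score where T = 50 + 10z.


z = (X - mean) / SD = (50 - 64.7) / 16.7
z = -14.7 / 16.7
z = -0.8802
T-score = T = 50 + 10z
Carry z at full precision (z = -14.7 / 16.7) into the conversion:
T-score = 50 + 10 * (-14.7 / 16.7) = 50 + -147 / 16.7
T-score = 50 + -8.8024
T-score = 41.1976

41.1976


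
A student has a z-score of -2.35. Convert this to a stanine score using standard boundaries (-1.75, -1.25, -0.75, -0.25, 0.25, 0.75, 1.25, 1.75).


Stanine boundaries: [-1.75, -1.25, -0.75, -0.25, 0.25, 0.75, 1.25, 1.75]
z = -2.35
Check each boundary:
  z < -1.75
  z < -1.25
  z < -0.75
  z < -0.25
  z < 0.25
  z < 0.75
  z < 1.25
  z < 1.75
Highest qualifying boundary gives stanine = 1

1


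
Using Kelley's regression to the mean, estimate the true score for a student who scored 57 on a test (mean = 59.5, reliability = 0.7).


T_est = rxx * X + (1 - rxx) * mean
T_est = 0.7 * 57 + 0.3 * 59.5
T_est = 39.9 + 17.85
T_est = 57.75

57.75


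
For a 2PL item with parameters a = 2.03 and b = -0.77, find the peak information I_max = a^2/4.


For 2PL, max info at theta = b = -0.77
I_max = a^2 / 4 = 2.03^2 / 4
= 4.1209 / 4
I_max = 1.0302

1.0302


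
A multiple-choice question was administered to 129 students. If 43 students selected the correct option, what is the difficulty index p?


Item difficulty p = number correct / total examinees
p = 43 / 129
p = 0.3333

0.3333


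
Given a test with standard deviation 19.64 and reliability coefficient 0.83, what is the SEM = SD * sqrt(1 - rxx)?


SEM = SD * sqrt(1 - rxx)
SEM = 19.64 * sqrt(1 - 0.83)
SEM = 19.64 * sqrt(0.17) = 19.64 * 0.412311
SEM = 8.0978

8.0978


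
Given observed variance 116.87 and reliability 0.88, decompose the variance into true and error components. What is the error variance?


var_true = rxx * var_obs = 0.88 * 116.87 = 102.8456
var_error = var_obs - var_true
var_error = 116.87 - 102.8456
var_error = 14.0244

14.0244


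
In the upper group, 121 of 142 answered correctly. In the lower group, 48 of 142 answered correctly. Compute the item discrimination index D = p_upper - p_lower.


p_upper = 121/142 = 0.8521
p_lower = 48/142 = 0.338
D = 0.8521 - 0.338 = 0.5141

0.5141


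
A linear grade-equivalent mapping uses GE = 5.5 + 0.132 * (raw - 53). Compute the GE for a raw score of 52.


raw - median = 52 - 53 = -1
slope * diff = 0.132 * -1 = -0.132
GE = 5.5 + -0.132
GE = 5.368

5.368


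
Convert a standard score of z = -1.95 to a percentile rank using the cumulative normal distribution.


CDF(z) = 0.5 * (1 + erf(z/sqrt(2)))
erf(-1.3789) = -0.9488
CDF = 0.0256
Percentile rank = 0.0256 * 100 = 2.56

2.56


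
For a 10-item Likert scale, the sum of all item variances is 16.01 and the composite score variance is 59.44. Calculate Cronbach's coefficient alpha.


alpha = (k/(k-1)) * (1 - sum(si^2)/s_total^2)
= (10/9) * (1 - 16.01/59.44)
alpha = 0.8118

0.8118


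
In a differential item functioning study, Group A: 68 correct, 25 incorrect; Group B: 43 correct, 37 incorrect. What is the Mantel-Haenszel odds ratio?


Odds_A = 68/25 = 2.72
Odds_B = 43/37 = 1.1622
OR = Odds_A / Odds_B = 2.72 / 1.1622
Exactly, OR = (68 * 37) / (25 * 43) = 2516 / 1075
OR = 2.3405

2.3405


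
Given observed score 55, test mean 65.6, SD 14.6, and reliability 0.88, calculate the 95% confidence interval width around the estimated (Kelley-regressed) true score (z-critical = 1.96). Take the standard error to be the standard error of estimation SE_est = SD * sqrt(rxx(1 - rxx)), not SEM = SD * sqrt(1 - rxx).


True score estimate = 0.88*55 + 0.12*65.6 = 56.272
SE_est = SD * sqrt(rxx * (1 - rxx)) = 14.6 * sqrt(0.88 * 0.12) = 14.6 * sqrt(0.1056) = 4.744438
CI = T_est +/- z * SE_est, so width = 2 * z * SE_est = 2 * 1.96 * 4.744438
Width = 18.5982

18.5982


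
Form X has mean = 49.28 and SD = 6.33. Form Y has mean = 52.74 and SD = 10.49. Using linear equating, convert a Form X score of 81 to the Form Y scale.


slope = SD_Y / SD_X = 10.49 / 6.33 ~ 1.6572
intercept = mean_Y - slope * mean_X = 52.74 - (10.49 / 6.33) * 49.28 ~ -28.9262
Y = slope * X + intercept. To avoid rounding drift from the rounded slope/intercept, evaluate the equivalent form Y = mean_Y + SD_Y * (X - mean_X) / SD_X at full precision:
Y = 52.74 + 10.49 * (81 - 49.28) / 6.33
Y = 52.74 + 10.49 * 31.72 / 6.33
Y = 52.74 + 332.7428 / 6.33
Y = 52.74 + 52.566
Y = 105.306

105.306


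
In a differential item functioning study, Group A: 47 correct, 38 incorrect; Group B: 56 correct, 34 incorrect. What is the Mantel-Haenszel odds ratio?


Odds_A = 47/38 = 1.2368
Odds_B = 56/34 = 1.6471
OR = Odds_A / Odds_B = 1.2368 / 1.6471
Exactly, OR = (47 * 34) / (38 * 56) = 1598 / 2128
OR = 0.7509

0.7509


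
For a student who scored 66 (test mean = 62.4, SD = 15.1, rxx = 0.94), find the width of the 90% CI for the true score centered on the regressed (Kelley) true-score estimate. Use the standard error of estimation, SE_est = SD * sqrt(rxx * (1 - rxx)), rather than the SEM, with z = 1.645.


True score estimate = 0.94*66 + 0.06*62.4 = 65.784
SE_est = SD * sqrt(rxx * (1 - rxx)) = 15.1 * sqrt(0.94 * 0.06) = 15.1 * sqrt(0.0564) = 3.586051
CI = T_est +/- z * SE_est, so width = 2 * z * SE_est = 2 * 1.645 * 3.586051
Width = 11.7981

11.7981


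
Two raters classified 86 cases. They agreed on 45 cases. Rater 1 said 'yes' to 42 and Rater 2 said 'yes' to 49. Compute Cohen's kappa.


P_o = 45/86 = 0.523256
P_e = (42*49 + 44*37) / 7396 = 0.498378
kappa = (P_o - P_e) / (1 - P_e)
kappa = (0.523256 - 0.498378) / (1 - 0.498378)
kappa = 0.0496

0.0496


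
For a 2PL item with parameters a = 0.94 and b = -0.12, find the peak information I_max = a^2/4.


For 2PL, max info at theta = b = -0.12
I_max = a^2 / 4 = 0.94^2 / 4
= 0.8836 / 4
I_max = 0.2209

0.2209


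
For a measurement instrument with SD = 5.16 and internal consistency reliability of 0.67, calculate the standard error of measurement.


SEM = SD * sqrt(1 - rxx)
SEM = 5.16 * sqrt(1 - 0.67)
SEM = 5.16 * sqrt(0.33) = 5.16 * 0.574456
SEM = 2.9642

2.9642


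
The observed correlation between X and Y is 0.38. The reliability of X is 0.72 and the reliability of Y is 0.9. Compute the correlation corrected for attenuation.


r_corrected = rxy / sqrt(rxx * ryy)
= 0.38 / sqrt(0.72 * 0.9)
= 0.38 / sqrt(0.648)
= 0.38 / 0.804984
r_corrected = 0.4721

0.4721


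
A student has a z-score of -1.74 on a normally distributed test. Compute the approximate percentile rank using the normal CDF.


CDF(z) = 0.5 * (1 + erf(z/sqrt(2)))
erf(-1.2304) = -0.9181
CDF = 0.0409
Percentile rank = 0.0409 * 100 = 4.09

4.09


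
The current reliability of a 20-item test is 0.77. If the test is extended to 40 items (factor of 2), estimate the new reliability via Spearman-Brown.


r_new = (n * rxx) / (1 + (n-1) * rxx)
r_new = (2 * 0.77) / (1 + 1 * 0.77)
r_new = 1.54 / 1.77
r_new = 0.8701

0.8701


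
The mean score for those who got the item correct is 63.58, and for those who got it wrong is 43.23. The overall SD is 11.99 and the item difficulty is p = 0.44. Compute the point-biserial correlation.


q = 1 - p = 0.56
rpb = ((M1 - M0) / SD) * sqrt(p * q)
rpb = ((63.58 - 43.23) / 11.99) * sqrt(0.44 * 0.56)
rpb = 0.8425

0.8425


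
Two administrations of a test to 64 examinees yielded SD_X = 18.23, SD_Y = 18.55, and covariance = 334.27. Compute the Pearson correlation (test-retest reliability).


r = cov(X,Y) / (SD_X * SD_Y)
r = 334.27 / (18.23 * 18.55)
r = 334.27 / 338.1665
r = 0.9885

0.9885


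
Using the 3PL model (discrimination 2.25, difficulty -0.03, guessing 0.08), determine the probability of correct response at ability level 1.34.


logit = 2.25*(1.34 - -0.03) = 3.0825
P* = 1/(1 + exp(-3.0825)) = 0.9562
P = 0.08 + (1 - 0.08) * 0.9562
P = 0.9597

0.9597


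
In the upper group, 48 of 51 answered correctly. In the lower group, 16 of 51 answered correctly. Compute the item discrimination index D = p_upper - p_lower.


p_upper = 48/51 = 0.9412
p_lower = 16/51 = 0.3137
D = 0.9412 - 0.3137 = 0.6275

0.6275


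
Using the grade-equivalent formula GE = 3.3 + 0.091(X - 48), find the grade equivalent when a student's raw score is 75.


raw - median = 75 - 48 = 27
slope * diff = 0.091 * 27 = 2.457
GE = 3.3 + 2.457
GE = 5.757

5.757


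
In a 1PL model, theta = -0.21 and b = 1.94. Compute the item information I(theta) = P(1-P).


P = 1/(1+exp(-(-0.21-1.94))) = 0.1043
I = P*(1-P) = 0.1043 * 0.8957
I = 0.0934

0.0934


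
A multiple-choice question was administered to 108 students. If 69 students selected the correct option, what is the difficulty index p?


Item difficulty p = number correct / total examinees
p = 69 / 108
p = 0.6389

0.6389


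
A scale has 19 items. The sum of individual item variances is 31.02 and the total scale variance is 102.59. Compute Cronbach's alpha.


alpha = (k/(k-1)) * (1 - sum(si^2)/s_total^2)
= (19/18) * (1 - 31.02/102.59)
alpha = 0.7364

0.7364


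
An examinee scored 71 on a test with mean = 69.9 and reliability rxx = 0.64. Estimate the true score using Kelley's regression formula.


T_est = rxx * X + (1 - rxx) * mean
T_est = 0.64 * 71 + 0.36 * 69.9
T_est = 45.44 + 25.164
T_est = 70.604

70.604


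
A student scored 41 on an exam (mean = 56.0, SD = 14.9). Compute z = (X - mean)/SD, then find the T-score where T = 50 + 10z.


z = (X - mean) / SD = (41 - 56.0) / 14.9
z = -15.0 / 14.9
z = -1.0067
T-score = T = 50 + 10z
Carry z at full precision (z = -15.0 / 14.9) into the conversion:
T-score = 50 + 10 * (-15.0 / 14.9) = 50 + -150 / 14.9
T-score = 50 + -10.0671
T-score = 39.9329

39.9329


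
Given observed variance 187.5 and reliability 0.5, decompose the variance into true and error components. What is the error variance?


var_true = rxx * var_obs = 0.5 * 187.5 = 93.75
var_error = var_obs - var_true
var_error = 187.5 - 93.75
var_error = 93.75

93.75


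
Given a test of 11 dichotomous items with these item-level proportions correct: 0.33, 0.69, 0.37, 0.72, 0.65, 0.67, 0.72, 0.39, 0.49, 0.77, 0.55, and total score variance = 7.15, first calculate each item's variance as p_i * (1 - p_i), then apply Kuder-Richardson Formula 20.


For each item, compute p_i * q_i:
  Item 1: 0.33 * 0.67 = 0.2211
  Item 2: 0.69 * 0.31 = 0.2139
  Item 3: 0.37 * 0.63 = 0.2331
  Item 4: 0.72 * 0.28 = 0.2016
  Item 5: 0.65 * 0.35 = 0.2275
  Item 6: 0.67 * 0.33 = 0.2211
  Item 7: 0.72 * 0.28 = 0.2016
  Item 8: 0.39 * 0.61 = 0.2379
  Item 9: 0.49 * 0.51 = 0.2499
  Item 10: 0.77 * 0.23 = 0.1771
  Item 11: 0.55 * 0.45 = 0.2475
Sum(p_i * q_i) = 0.2211 + 0.2139 + 0.2331 + 0.2016 + 0.2275 + 0.2211 + 0.2016 + 0.2379 + 0.2499 + 0.1771 + 0.2475 = 2.4323
KR-20 = (k/(k-1)) * (1 - Sum(p_i*q_i) / Var_total)
= (11/10) * (1 - 2.4323/7.15)
= 1.1 * 0.6598
KR-20 = 0.7258

0.7258


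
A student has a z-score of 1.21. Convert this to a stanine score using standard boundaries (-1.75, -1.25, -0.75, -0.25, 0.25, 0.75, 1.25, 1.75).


Stanine boundaries: [-1.75, -1.25, -0.75, -0.25, 0.25, 0.75, 1.25, 1.75]
z = 1.21
Check each boundary:
  z >= -1.75 -> could be stanine 2
  z >= -1.25 -> could be stanine 3
  z >= -0.75 -> could be stanine 4
  z >= -0.25 -> could be stanine 5
  z >= 0.25 -> could be stanine 6
  z >= 0.75 -> could be stanine 7
  z < 1.25
  z < 1.75
Highest qualifying boundary gives stanine = 7

7


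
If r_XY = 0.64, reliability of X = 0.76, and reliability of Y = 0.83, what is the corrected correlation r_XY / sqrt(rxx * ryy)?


r_corrected = rxy / sqrt(rxx * ryy)
= 0.64 / sqrt(0.76 * 0.83)
= 0.64 / sqrt(0.6308)
= 0.64 / 0.794229
r_corrected = 0.8058

0.8058


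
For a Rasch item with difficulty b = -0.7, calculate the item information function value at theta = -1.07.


P = 1/(1+exp(-(-1.07--0.7))) = 0.4085
I = P*(1-P) = 0.4085 * 0.5915
I = 0.2416

0.2416


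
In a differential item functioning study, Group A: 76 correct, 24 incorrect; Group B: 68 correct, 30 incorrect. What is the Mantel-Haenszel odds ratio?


Odds_A = 76/24 = 3.1667
Odds_B = 68/30 = 2.2667
OR = Odds_A / Odds_B = 3.1667 / 2.2667
Exactly, OR = (76 * 30) / (24 * 68) = 2280 / 1632
OR = 1.3971

1.3971


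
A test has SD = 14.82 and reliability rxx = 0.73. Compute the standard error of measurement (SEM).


SEM = SD * sqrt(1 - rxx)
SEM = 14.82 * sqrt(1 - 0.73)
SEM = 14.82 * sqrt(0.27) = 14.82 * 0.519615
SEM = 7.7007

7.7007


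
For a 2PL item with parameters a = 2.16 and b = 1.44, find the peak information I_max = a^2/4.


For 2PL, max info at theta = b = 1.44
I_max = a^2 / 4 = 2.16^2 / 4
= 4.6656 / 4
I_max = 1.1664

1.1664


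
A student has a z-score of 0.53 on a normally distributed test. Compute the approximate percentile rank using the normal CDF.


CDF(z) = 0.5 * (1 + erf(z/sqrt(2)))
erf(0.3748) = 0.4039
CDF = 0.7019
Percentile rank = 0.7019 * 100 = 70.19

70.19


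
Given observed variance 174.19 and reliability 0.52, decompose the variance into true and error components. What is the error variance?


var_true = rxx * var_obs = 0.52 * 174.19 = 90.5788
var_error = var_obs - var_true
var_error = 174.19 - 90.5788
var_error = 83.6112

83.6112


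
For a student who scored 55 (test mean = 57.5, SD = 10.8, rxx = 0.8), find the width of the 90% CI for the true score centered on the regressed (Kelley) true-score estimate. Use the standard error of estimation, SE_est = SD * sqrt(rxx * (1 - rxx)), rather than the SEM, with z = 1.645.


True score estimate = 0.8*55 + 0.2*57.5 = 55.5
SE_est = SD * sqrt(rxx * (1 - rxx)) = 10.8 * sqrt(0.8 * 0.2) = 10.8 * sqrt(0.16) = 4.32
CI = T_est +/- z * SE_est, so width = 2 * z * SE_est = 2 * 1.645 * 4.32
Width = 14.2128

14.2128


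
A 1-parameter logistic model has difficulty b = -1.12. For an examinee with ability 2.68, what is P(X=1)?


theta - b = 2.68 - -1.12 = 3.8
exp(-(theta - b)) = exp(-3.8) = 0.0224
P = 1 / (1 + 0.0224)
P = 0.9781

0.9781


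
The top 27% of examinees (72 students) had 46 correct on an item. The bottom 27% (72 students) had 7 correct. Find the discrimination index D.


p_upper = 46/72 = 0.6389
p_lower = 7/72 = 0.0972
D = 0.6389 - 0.0972 = 0.5417

0.5417


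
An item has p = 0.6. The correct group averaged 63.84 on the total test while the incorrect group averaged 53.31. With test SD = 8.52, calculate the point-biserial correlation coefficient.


q = 1 - p = 0.4
rpb = ((M1 - M0) / SD) * sqrt(p * q)
rpb = ((63.84 - 53.31) / 8.52) * sqrt(0.6 * 0.4)
rpb = 0.6055

0.6055


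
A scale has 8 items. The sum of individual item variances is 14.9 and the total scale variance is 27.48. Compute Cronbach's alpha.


alpha = (k/(k-1)) * (1 - sum(si^2)/s_total^2)
= (8/7) * (1 - 14.9/27.48)
alpha = 0.5232

0.5232


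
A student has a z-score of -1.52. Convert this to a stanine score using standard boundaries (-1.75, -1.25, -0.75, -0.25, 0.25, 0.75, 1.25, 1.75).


Stanine boundaries: [-1.75, -1.25, -0.75, -0.25, 0.25, 0.75, 1.25, 1.75]
z = -1.52
Check each boundary:
  z >= -1.75 -> could be stanine 2
  z < -1.25
  z < -0.75
  z < -0.25
  z < 0.25
  z < 0.75
  z < 1.25
  z < 1.75
Highest qualifying boundary gives stanine = 2

2


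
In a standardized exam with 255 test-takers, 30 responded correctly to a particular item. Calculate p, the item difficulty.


Item difficulty p = number correct / total examinees
p = 30 / 255
p = 0.1176

0.1176


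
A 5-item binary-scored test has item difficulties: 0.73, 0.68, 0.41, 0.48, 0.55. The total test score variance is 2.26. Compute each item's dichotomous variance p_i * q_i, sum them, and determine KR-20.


For each item, compute p_i * q_i:
  Item 1: 0.73 * 0.27 = 0.1971
  Item 2: 0.68 * 0.32 = 0.2176
  Item 3: 0.41 * 0.59 = 0.2419
  Item 4: 0.48 * 0.52 = 0.2496
  Item 5: 0.55 * 0.45 = 0.2475
Sum(p_i * q_i) = 0.1971 + 0.2176 + 0.2419 + 0.2496 + 0.2475 = 1.1537
KR-20 = (k/(k-1)) * (1 - Sum(p_i*q_i) / Var_total)
= (5/4) * (1 - 1.1537/2.26)
= 1.25 * 0.4895
KR-20 = 0.6119

0.6119


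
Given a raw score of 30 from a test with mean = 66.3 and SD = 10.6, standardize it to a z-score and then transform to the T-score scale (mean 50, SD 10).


z = (X - mean) / SD = (30 - 66.3) / 10.6
z = -36.3 / 10.6
z = -3.4245
T-score = T = 50 + 10z
Carry z at full precision (z = -36.3 / 10.6) into the conversion:
T-score = 50 + 10 * (-36.3 / 10.6) = 50 + -363 / 10.6
T-score = 50 + -34.2453
T-score = 15.7547

15.7547


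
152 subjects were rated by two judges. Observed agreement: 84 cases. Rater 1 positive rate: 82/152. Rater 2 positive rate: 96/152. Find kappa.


P_o = 84/152 = 0.552632
P_e = (82*96 + 70*56) / 23104 = 0.510388
kappa = (P_o - P_e) / (1 - P_e)
kappa = (0.552632 - 0.510388) / (1 - 0.510388)
kappa = 0.0863

0.0863


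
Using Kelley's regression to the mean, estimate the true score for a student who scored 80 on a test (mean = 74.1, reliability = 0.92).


T_est = rxx * X + (1 - rxx) * mean
T_est = 0.92 * 80 + 0.08 * 74.1
T_est = 73.6 + 5.928
T_est = 79.528

79.528


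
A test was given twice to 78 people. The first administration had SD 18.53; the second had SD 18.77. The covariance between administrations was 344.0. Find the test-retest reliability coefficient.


r = cov(X,Y) / (SD_X * SD_Y)
r = 344.0 / (18.53 * 18.77)
r = 344.0 / 347.8081
r = 0.9891

0.9891


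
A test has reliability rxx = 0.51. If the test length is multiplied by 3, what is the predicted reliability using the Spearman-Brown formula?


r_new = (n * rxx) / (1 + (n-1) * rxx)
r_new = (3 * 0.51) / (1 + 2 * 0.51)
r_new = 1.53 / 2.02
r_new = 0.7574

0.7574


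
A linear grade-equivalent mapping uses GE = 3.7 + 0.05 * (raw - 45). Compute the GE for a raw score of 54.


raw - median = 54 - 45 = 9
slope * diff = 0.05 * 9 = 0.45
GE = 3.7 + 0.45
GE = 4.15

4.15


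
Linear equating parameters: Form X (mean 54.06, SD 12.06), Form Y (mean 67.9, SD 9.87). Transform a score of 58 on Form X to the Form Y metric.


slope = SD_Y / SD_X = 9.87 / 12.06 ~ 0.8184
intercept = mean_Y - slope * mean_X = 67.9 - (9.87 / 12.06) * 54.06 ~ 23.6569
Y = slope * X + intercept. To avoid rounding drift from the rounded slope/intercept, evaluate the equivalent form Y = mean_Y + SD_Y * (X - mean_X) / SD_X at full precision:
Y = 67.9 + 9.87 * (58 - 54.06) / 12.06
Y = 67.9 + 9.87 * 3.94 / 12.06
Y = 67.9 + 38.8878 / 12.06
Y = 67.9 + 3.2245
Y = 71.1245

71.1245


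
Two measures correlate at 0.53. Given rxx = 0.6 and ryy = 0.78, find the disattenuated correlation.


r_corrected = rxy / sqrt(rxx * ryy)
= 0.53 / sqrt(0.6 * 0.78)
= 0.53 / sqrt(0.468)
= 0.53 / 0.684105
r_corrected = 0.7747

0.7747


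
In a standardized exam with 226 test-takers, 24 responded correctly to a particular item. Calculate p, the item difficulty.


Item difficulty p = number correct / total examinees
p = 24 / 226
p = 0.1062

0.1062


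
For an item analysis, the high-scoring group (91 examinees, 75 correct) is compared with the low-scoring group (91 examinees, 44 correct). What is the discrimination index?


p_upper = 75/91 = 0.8242
p_lower = 44/91 = 0.4835
D = 0.8242 - 0.4835 = 0.3407

0.3407


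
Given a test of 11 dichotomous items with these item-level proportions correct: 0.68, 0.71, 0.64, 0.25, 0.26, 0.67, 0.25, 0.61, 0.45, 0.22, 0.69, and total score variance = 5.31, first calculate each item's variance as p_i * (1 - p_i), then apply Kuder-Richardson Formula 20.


For each item, compute p_i * q_i:
  Item 1: 0.68 * 0.32 = 0.2176
  Item 2: 0.71 * 0.29 = 0.2059
  Item 3: 0.64 * 0.36 = 0.2304
  Item 4: 0.25 * 0.75 = 0.1875
  Item 5: 0.26 * 0.74 = 0.1924
  Item 6: 0.67 * 0.33 = 0.2211
  Item 7: 0.25 * 0.75 = 0.1875
  Item 8: 0.61 * 0.39 = 0.2379
  Item 9: 0.45 * 0.55 = 0.2475
  Item 10: 0.22 * 0.78 = 0.1716
  Item 11: 0.69 * 0.31 = 0.2139
Sum(p_i * q_i) = 0.2176 + 0.2059 + 0.2304 + 0.1875 + 0.1924 + 0.2211 + 0.1875 + 0.2379 + 0.2475 + 0.1716 + 0.2139 = 2.3133
KR-20 = (k/(k-1)) * (1 - Sum(p_i*q_i) / Var_total)
= (11/10) * (1 - 2.3133/5.31)
= 1.1 * 0.5644
KR-20 = 0.6208

0.6208


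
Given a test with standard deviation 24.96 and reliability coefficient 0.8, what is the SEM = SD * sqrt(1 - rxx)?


SEM = SD * sqrt(1 - rxx)
SEM = 24.96 * sqrt(1 - 0.8)
SEM = 24.96 * sqrt(0.2) = 24.96 * 0.447214
SEM = 11.1625

11.1625


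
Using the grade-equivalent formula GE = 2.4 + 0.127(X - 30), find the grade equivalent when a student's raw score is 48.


raw - median = 48 - 30 = 18
slope * diff = 0.127 * 18 = 2.286
GE = 2.4 + 2.286
GE = 4.686

4.686


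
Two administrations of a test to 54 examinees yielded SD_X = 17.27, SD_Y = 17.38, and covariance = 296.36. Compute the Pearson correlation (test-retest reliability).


r = cov(X,Y) / (SD_X * SD_Y)
r = 296.36 / (17.27 * 17.38)
r = 296.36 / 300.1526
r = 0.9874

0.9874


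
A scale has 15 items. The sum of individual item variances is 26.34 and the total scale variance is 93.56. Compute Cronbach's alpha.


alpha = (k/(k-1)) * (1 - sum(si^2)/s_total^2)
= (15/14) * (1 - 26.34/93.56)
alpha = 0.7698

0.7698


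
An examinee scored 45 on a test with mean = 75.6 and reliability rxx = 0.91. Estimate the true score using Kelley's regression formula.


T_est = rxx * X + (1 - rxx) * mean
T_est = 0.91 * 45 + 0.09 * 75.6
T_est = 40.95 + 6.804
T_est = 47.754

47.754


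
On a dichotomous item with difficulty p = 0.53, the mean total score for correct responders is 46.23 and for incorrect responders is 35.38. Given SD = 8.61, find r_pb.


q = 1 - p = 0.47
rpb = ((M1 - M0) / SD) * sqrt(p * q)
rpb = ((46.23 - 35.38) / 8.61) * sqrt(0.53 * 0.47)
rpb = 0.6289

0.6289


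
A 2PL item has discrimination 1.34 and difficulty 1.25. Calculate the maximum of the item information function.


For 2PL, max info at theta = b = 1.25
I_max = a^2 / 4 = 1.34^2 / 4
= 1.7956 / 4
I_max = 0.4489

0.4489


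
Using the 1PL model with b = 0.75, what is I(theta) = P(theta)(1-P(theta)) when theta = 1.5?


P = 1/(1+exp(-(1.5-0.75))) = 0.6792
I = P*(1-P) = 0.6792 * 0.3208
I = 0.2179

0.2179


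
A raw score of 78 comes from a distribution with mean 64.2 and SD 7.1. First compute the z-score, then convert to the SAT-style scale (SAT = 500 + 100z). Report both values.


z = (X - mean) / SD = (78 - 64.2) / 7.1
z = 13.8 / 7.1
z = 1.9437
SAT-scale = SAT = 500 + 100z
Carry z at full precision (z = 13.8 / 7.1) into the conversion:
SAT-scale = 500 + 100 * (13.8 / 7.1) = 500 + 1380 / 7.1
SAT-scale = 500 + 194.3662
SAT-scale = 694.3662

694.3662


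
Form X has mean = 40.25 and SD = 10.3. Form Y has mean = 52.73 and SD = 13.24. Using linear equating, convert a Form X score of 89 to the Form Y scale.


slope = SD_Y / SD_X = 13.24 / 10.3 ~ 1.2854
intercept = mean_Y - slope * mean_X = 52.73 - (13.24 / 10.3) * 40.25 ~ 0.9912
Y = slope * X + intercept. To avoid rounding drift from the rounded slope/intercept, evaluate the equivalent form Y = mean_Y + SD_Y * (X - mean_X) / SD_X at full precision:
Y = 52.73 + 13.24 * (89 - 40.25) / 10.3
Y = 52.73 + 13.24 * 48.75 / 10.3
Y = 52.73 + 645.45 / 10.3
Y = 52.73 + 62.665
Y = 115.395

115.395


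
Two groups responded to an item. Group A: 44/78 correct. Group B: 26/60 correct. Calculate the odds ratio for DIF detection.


Odds_A = 44/34 = 1.2941
Odds_B = 26/34 = 0.7647
OR = Odds_A / Odds_B = 1.2941 / 0.7647
Exactly, OR = (44 * 34) / (34 * 26) = 1496 / 884
OR = 1.6923

1.6923


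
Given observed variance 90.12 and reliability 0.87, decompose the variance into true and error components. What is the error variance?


var_true = rxx * var_obs = 0.87 * 90.12 = 78.4044
var_error = var_obs - var_true
var_error = 90.12 - 78.4044
var_error = 11.7156

11.7156


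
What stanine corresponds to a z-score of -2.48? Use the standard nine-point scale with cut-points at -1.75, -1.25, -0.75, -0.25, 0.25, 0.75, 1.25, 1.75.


Stanine boundaries: [-1.75, -1.25, -0.75, -0.25, 0.25, 0.75, 1.25, 1.75]
z = -2.48
Check each boundary:
  z < -1.75
  z < -1.25
  z < -0.75
  z < -0.25
  z < 0.25
  z < 0.75
  z < 1.25
  z < 1.75
Highest qualifying boundary gives stanine = 1

1


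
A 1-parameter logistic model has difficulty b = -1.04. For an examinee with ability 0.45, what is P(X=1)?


theta - b = 0.45 - -1.04 = 1.49
exp(-(theta - b)) = exp(-1.49) = 0.2254
P = 1 / (1 + 0.2254)
P = 0.8161

0.8161


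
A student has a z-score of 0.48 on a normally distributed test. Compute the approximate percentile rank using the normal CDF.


CDF(z) = 0.5 * (1 + erf(z/sqrt(2)))
erf(0.3394) = 0.3688
CDF = 0.6844
Percentile rank = 0.6844 * 100 = 68.44

68.44


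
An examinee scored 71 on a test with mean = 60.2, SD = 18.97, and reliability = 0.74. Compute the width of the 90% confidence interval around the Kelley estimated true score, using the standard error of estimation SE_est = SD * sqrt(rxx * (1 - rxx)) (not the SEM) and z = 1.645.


True score estimate = 0.74*71 + 0.26*60.2 = 68.192
SE_est = SD * sqrt(rxx * (1 - rxx)) = 18.97 * sqrt(0.74 * 0.26) = 18.97 * sqrt(0.1924) = 8.320892
CI = T_est +/- z * SE_est, so width = 2 * z * SE_est = 2 * 1.645 * 8.320892
Width = 27.3757

27.3757


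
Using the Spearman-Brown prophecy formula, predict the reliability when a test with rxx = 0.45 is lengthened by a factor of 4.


r_new = (n * rxx) / (1 + (n-1) * rxx)
r_new = (4 * 0.45) / (1 + 3 * 0.45)
r_new = 1.8 / 2.35
r_new = 0.766

0.766


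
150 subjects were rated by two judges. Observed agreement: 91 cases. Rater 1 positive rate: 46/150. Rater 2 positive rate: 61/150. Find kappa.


P_o = 91/150 = 0.606667
P_e = (46*61 + 104*89) / 22500 = 0.536089
kappa = (P_o - P_e) / (1 - P_e)
kappa = (0.606667 - 0.536089) / (1 - 0.536089)
kappa = 0.1521

0.1521


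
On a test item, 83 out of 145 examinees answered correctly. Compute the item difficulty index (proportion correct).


Item difficulty p = number correct / total examinees
p = 83 / 145
p = 0.5724

0.5724
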